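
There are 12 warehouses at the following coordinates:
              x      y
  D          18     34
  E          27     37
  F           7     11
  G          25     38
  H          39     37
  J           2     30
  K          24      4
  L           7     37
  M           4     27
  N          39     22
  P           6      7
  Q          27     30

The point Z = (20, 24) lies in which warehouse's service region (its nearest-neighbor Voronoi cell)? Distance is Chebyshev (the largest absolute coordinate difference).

Q

d(Z,D) = max(2, 10) = 10
d(Z,E) = max(7, 13) = 13
d(Z,F) = max(13, 13) = 13
d(Z,G) = max(5, 14) = 14
d(Z,H) = max(19, 13) = 19
d(Z,J) = max(18, 6) = 18
d(Z,K) = max(4, 20) = 20
d(Z,L) = max(13, 13) = 13
d(Z,M) = max(16, 3) = 16
d(Z,N) = max(19, 2) = 19
d(Z,P) = max(14, 17) = 17
d(Z,Q) = max(7, 6) = 7
Q is nearest.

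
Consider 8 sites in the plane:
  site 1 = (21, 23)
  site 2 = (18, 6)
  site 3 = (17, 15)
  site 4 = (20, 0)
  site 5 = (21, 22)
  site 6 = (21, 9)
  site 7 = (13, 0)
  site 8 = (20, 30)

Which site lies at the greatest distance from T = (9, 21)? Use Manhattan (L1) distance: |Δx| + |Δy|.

site 4

d(T, site 1) = |9−21| + |21−23| = 12 + 2 = 14
d(T, site 2) = |9−18| + |21−6| = 9 + 15 = 24
d(T, site 3) = |9−17| + |21−15| = 8 + 6 = 14
d(T, site 4) = |9−20| + |21−0| = 11 + 21 = 32
d(T, site 5) = |9−21| + |21−22| = 12 + 1 = 13
d(T, site 6) = |9−21| + |21−9| = 12 + 12 = 24
d(T, site 7) = |9−13| + |21−0| = 4 + 21 = 25
d(T, site 8) = |9−20| + |21−30| = 11 + 9 = 20
The largest is to site 4.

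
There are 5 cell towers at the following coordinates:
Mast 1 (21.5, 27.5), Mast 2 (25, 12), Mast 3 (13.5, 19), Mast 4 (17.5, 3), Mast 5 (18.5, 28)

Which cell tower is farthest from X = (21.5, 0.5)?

Since √ is increasing, it suffices to compare squared distances:
d²(X, Mast 1) = (21.5−21.5)² + (0.5−27.5)² = 0 + 729 = 729
d²(X, Mast 2) = (21.5−25)² + (0.5−12)² = 12.25 + 132.25 = 144.5
d²(X, Mast 3) = (21.5−13.5)² + (0.5−19)² = 64 + 342.25 = 406.25
d²(X, Mast 4) = (21.5−17.5)² + (0.5−3)² = 16 + 6.25 = 22.25
d²(X, Mast 5) = (21.5−18.5)² + (0.5−28)² = 9 + 756.25 = 765.25
The largest is to Mast 5.

Mast 5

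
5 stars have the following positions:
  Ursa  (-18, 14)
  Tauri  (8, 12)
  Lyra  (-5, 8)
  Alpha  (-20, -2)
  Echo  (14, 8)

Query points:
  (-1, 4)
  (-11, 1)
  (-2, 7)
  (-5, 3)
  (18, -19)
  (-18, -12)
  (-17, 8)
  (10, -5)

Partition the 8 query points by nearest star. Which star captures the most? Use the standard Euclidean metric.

Lyra

(-1, 4) — d² to each: Ursa:389, Tauri:145, Lyra:32, Alpha:397, Echo:241 → nearest is Lyra
(-11, 1) — d² to each: Ursa:218, Tauri:482, Lyra:85, Alpha:90, Echo:674 → nearest is Lyra
(-2, 7) — d² to each: Ursa:305, Tauri:125, Lyra:10, Alpha:405, Echo:257 → nearest is Lyra
(-5, 3) — d² to each: Ursa:290, Tauri:250, Lyra:25, Alpha:250, Echo:386 → nearest is Lyra
(18, -19) — d² to each: Ursa:2385, Tauri:1061, Lyra:1258, Alpha:1733, Echo:745 → nearest is Echo
(-18, -12) — d² to each: Ursa:676, Tauri:1252, Lyra:569, Alpha:104, Echo:1424 → nearest is Alpha
(-17, 8) — d² to each: Ursa:37, Tauri:641, Lyra:144, Alpha:109, Echo:961 → nearest is Ursa
(10, -5) — d² to each: Ursa:1145, Tauri:293, Lyra:394, Alpha:909, Echo:185 → nearest is Echo
Tally — Ursa:1, Lyra:4, Alpha:1, Echo:2. Lyra captures the most (4).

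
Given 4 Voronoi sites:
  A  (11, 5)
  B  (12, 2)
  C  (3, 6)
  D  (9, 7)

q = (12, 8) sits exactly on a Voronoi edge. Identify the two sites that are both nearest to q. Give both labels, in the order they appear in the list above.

A and D

Squared distances from q to each site:
|qA|² = (12−11)² + (8−5)² = 1 + 9 = 10
|qB|² = (12−12)² + (8−2)² = 0 + 36 = 36
|qC|² = (12−3)² + (8−6)² = 81 + 4 = 85
|qD|² = (12−9)² + (8−7)² = 9 + 1 = 10
q is equidistant from A and D (both at squared distance 10), and every other site is strictly farther — so q lies on the A–D Voronoi edge.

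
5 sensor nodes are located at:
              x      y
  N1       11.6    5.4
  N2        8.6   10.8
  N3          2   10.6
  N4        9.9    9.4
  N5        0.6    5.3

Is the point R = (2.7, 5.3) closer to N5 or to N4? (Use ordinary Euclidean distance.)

N5

Compare squared distances:
|RN5|² = (2.7−0.6)² + (5.3−5.3)² = 4.41 + 0 = 4.41
|RN4|² = (2.7−9.9)² + (5.3−9.4)² = 51.84 + 16.81 = 68.65
4.41 < 68.65, so N5 is closer.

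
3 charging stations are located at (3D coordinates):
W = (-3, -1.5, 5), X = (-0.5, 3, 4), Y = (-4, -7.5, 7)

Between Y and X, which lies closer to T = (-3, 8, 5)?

X

Compare squared distances:
|TY|² = (-3−(-4))² + (8−(-7.5))² + (5−7)² = 1 + 240.25 + 4 = 245.25
|TX|² = (-3−(-0.5))² + (8−3)² + (5−4)² = 6.25 + 25 + 1 = 32.25
245.25 > 32.25, so X is closer.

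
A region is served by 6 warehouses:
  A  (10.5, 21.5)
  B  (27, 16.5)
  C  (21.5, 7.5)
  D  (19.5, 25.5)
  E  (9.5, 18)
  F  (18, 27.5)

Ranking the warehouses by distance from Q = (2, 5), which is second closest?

A

Squared Euclidean distances:
|QA|² = (2−10.5)² + (5−21.5)² = 72.25 + 272.25 = 344.5
|QB|² = (2−27)² + (5−16.5)² = 625 + 132.25 = 757.25
|QC|² = (2−21.5)² + (5−7.5)² = 380.25 + 6.25 = 386.5
|QD|² = (2−19.5)² + (5−25.5)² = 306.25 + 420.25 = 726.5
|QE|² = (2−9.5)² + (5−18)² = 56.25 + 169 = 225.25
|QF|² = (2−18)² + (5−27.5)² = 256 + 506.25 = 762.25
Sorted ascending: E, A, C, … — the second-nearest is A.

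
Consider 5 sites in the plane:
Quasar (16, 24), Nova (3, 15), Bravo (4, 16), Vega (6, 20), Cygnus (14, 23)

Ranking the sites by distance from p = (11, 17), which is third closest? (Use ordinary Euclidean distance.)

Bravo

Since √ is increasing, it suffices to compare squared distances:
d²(p, Quasar) = (11−16)² + (17−24)² = 25 + 49 = 74
d²(p, Nova) = (11−3)² + (17−15)² = 64 + 4 = 68
d²(p, Bravo) = (11−4)² + (17−16)² = 49 + 1 = 50
d²(p, Vega) = (11−6)² + (17−20)² = 25 + 9 = 34
d²(p, Cygnus) = (11−14)² + (17−23)² = 9 + 36 = 45
Sorted ascending: Vega, Cygnus, Bravo, Nova, … — the third-nearest is Bravo.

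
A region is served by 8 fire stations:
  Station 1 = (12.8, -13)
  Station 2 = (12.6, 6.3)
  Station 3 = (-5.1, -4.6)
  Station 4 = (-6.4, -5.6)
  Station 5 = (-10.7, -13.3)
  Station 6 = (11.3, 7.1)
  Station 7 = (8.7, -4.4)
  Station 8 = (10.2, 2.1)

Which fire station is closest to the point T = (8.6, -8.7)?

Station 7

Compare squared distances (the ordering matches that of the actual distances):
d²(T, Station 1) = 17.64 + 18.49 = 36.13
d²(T, Station 2) = 16 + 225 = 241
d²(T, Station 3) = 187.69 + 16.81 = 204.5
d²(T, Station 4) = 225 + 9.61 = 234.61
d²(T, Station 5) = 372.49 + 21.16 = 393.65
d²(T, Station 6) = 7.29 + 249.64 = 256.93
d²(T, Station 7) = 0.01 + 18.49 = 18.5
d²(T, Station 8) = 2.56 + 116.64 = 119.2
The smallest is to Station 7, so T lies in the Voronoi region of Station 7.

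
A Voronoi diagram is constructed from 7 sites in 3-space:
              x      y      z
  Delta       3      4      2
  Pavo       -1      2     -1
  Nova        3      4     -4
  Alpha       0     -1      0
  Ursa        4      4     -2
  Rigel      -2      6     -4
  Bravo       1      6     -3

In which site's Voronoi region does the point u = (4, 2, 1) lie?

Delta

Since √ is increasing, it suffices to compare squared distances:
d²(u, Delta) = (4−3)² + (2−4)² + (1−2)² = 1 + 4 + 1 = 6
d²(u, Pavo) = (4−(-1))² + (2−2)² + (1−(-1))² = 25 + 0 + 4 = 29
d²(u, Nova) = (4−3)² + (2−4)² + (1−(-4))² = 1 + 4 + 25 = 30
d²(u, Alpha) = (4−0)² + (2−(-1))² + (1−0)² = 16 + 9 + 1 = 26
d²(u, Ursa) = (4−4)² + (2−4)² + (1−(-2))² = 0 + 4 + 9 = 13
d²(u, Rigel) = (4−(-2))² + (2−6)² + (1−(-4))² = 36 + 16 + 25 = 77
d²(u, Bravo) = (4−1)² + (2−6)² + (1−(-3))² = 9 + 16 + 16 = 41
Minimum is at Delta.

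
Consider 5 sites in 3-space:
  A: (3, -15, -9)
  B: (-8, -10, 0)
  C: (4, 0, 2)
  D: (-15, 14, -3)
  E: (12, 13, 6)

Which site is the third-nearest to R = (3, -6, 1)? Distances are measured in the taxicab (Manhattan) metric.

A

d(R,A) = |3−3| + |-6−(-15)| + |1−(-9)| = 0 + 9 + 10 = 19
d(R,B) = |3−(-8)| + |-6−(-10)| + |1−0| = 11 + 4 + 1 = 16
d(R,C) = |3−4| + |-6−0| + |1−2| = 1 + 6 + 1 = 8
d(R,D) = |3−(-15)| + |-6−14| + |1−(-3)| = 18 + 20 + 4 = 42
d(R,E) = |3−12| + |-6−13| + |1−6| = 9 + 19 + 5 = 33
Sorted ascending: C, B, A, E, … — the third-nearest is A.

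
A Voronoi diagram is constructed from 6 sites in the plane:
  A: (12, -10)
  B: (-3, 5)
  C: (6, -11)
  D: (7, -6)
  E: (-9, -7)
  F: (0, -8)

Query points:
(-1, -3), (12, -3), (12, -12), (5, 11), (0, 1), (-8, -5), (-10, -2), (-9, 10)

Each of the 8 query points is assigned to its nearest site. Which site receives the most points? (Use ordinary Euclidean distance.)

B

(-1, -3) — d² to each: A:218, B:68, C:113, D:73, E:80, F:26 → nearest is F
(12, -3) — d² to each: A:49, B:289, C:100, D:34, E:457, F:169 → nearest is D
(12, -12) — d² to each: A:4, B:514, C:37, D:61, E:466, F:160 → nearest is A
(5, 11) — d² to each: A:490, B:100, C:485, D:293, E:520, F:386 → nearest is B
(0, 1) — d² to each: A:265, B:25, C:180, D:98, E:145, F:81 → nearest is B
(-8, -5) — d² to each: A:425, B:125, C:232, D:226, E:5, F:73 → nearest is E
(-10, -2) — d² to each: A:548, B:98, C:337, D:305, E:26, F:136 → nearest is E
(-9, 10) — d² to each: A:841, B:61, C:666, D:512, E:289, F:405 → nearest is B
Tally — A:1, B:3, D:1, E:2, F:1. B captures the most (3).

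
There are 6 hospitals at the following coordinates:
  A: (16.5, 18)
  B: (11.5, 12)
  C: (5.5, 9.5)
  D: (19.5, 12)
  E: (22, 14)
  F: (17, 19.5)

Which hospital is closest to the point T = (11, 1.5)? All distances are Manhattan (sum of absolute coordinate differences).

d(T,A) = |11−16.5| + |1.5−18| = 5.5 + 16.5 = 22
d(T,B) = |11−11.5| + |1.5−12| = 0.5 + 10.5 = 11
d(T,C) = |11−5.5| + |1.5−9.5| = 5.5 + 8 = 13.5
d(T,D) = |11−19.5| + |1.5−12| = 8.5 + 10.5 = 19
d(T,E) = |11−22| + |1.5−14| = 11 + 12.5 = 23.5
d(T,F) = |11−17| + |1.5−19.5| = 6 + 18 = 24
The smallest is to B, so T lies in the Voronoi region of B.

B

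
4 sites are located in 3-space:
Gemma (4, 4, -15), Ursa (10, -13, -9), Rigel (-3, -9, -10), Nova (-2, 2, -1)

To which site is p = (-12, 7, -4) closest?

Compare squared distances (the ordering matches that of the actual distances):
d²(p, Gemma) = (-12−4)² + (7−4)² + (-4−(-15))² = 256 + 9 + 121 = 386
d²(p, Ursa) = (-12−10)² + (7−(-13))² + (-4−(-9))² = 484 + 400 + 25 = 909
d²(p, Rigel) = (-12−(-3))² + (7−(-9))² + (-4−(-10))² = 81 + 256 + 36 = 373
d²(p, Nova) = (-12−(-2))² + (7−2)² + (-4−(-1))² = 100 + 25 + 9 = 134
The smallest is to Nova, so p lies in the Voronoi region of Nova.

Nova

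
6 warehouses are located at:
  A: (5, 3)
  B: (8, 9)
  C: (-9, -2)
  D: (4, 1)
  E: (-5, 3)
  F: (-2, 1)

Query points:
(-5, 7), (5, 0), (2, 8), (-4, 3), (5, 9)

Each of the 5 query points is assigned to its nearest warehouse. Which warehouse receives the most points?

E

(-5, 7) — d² to each: A:116, B:173, C:97, D:117, E:16, F:45 → nearest is E
(5, 0) — d² to each: A:9, B:90, C:200, D:2, E:109, F:50 → nearest is D
(2, 8) — d² to each: A:34, B:37, C:221, D:53, E:74, F:65 → nearest is A
(-4, 3) — d² to each: A:81, B:180, C:50, D:68, E:1, F:8 → nearest is E
(5, 9) — d² to each: A:36, B:9, C:317, D:65, E:136, F:113 → nearest is B
Tally — A:1, B:1, D:1, E:2. E captures the most (2).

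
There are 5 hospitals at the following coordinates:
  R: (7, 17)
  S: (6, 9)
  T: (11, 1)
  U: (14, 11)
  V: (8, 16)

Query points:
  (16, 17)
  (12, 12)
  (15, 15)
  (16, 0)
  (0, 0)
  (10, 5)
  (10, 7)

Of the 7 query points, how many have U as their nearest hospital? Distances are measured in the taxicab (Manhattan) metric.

3

(16, 17) — d to each: R:9, S:18, T:21, U:8, V:9 → nearest is U
(12, 12) — d to each: R:10, S:9, T:12, U:3, V:8 → nearest is U
(15, 15) — d to each: R:10, S:15, T:18, U:5, V:8 → nearest is U
(16, 0) — d to each: R:26, S:19, T:6, U:13, V:24 → nearest is T
(0, 0) — d to each: R:24, S:15, T:12, U:25, V:24 → nearest is T
(10, 5) — d to each: R:15, S:8, T:5, U:10, V:13 → nearest is T
(10, 7) — d to each: R:13, S:6, T:7, U:8, V:11 → nearest is S
3 of the 7 points have U as nearest.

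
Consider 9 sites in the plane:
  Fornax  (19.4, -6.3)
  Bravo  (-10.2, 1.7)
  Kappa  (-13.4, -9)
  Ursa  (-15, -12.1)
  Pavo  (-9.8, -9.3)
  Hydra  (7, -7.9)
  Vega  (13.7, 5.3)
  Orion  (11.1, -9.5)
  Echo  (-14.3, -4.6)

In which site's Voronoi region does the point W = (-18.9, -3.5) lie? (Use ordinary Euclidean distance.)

Echo

Compare squared distances (the ordering matches that of the actual distances):
d²(W, Fornax) = 1466.89 + 7.84 = 1474.73
d²(W, Bravo) = 75.69 + 27.04 = 102.73
d²(W, Kappa) = 30.25 + 30.25 = 60.5
d²(W, Ursa) = 15.21 + 73.96 = 89.17
d²(W, Pavo) = 82.81 + 33.64 = 116.45
d²(W, Hydra) = 670.81 + 19.36 = 690.17
d²(W, Vega) = 1062.76 + 77.44 = 1140.2
d²(W, Orion) = 900 + 36 = 936
d²(W, Echo) = 21.16 + 1.21 = 22.37
Minimum is at Echo.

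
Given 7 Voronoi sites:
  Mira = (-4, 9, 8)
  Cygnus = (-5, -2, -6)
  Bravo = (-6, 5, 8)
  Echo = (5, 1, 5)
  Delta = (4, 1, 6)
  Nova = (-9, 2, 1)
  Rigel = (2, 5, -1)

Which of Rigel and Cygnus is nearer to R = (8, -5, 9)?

Compare squared distances:
d²(R, Rigel) = (8−2)² + (-5−5)² + (9−(-1))² = 36 + 100 + 100 = 236
d²(R, Cygnus) = (8−(-5))² + (-5−(-2))² + (9−(-6))² = 169 + 9 + 225 = 403
236 < 403, so Rigel is closer.

Rigel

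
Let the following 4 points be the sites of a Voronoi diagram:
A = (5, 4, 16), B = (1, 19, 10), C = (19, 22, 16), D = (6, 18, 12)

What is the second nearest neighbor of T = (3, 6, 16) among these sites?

Compare squared distances (the ordering matches that of the actual distances):
|TA|² = (3−5)² + (6−4)² + (16−16)² = 4 + 4 + 0 = 8
|TB|² = (3−1)² + (6−19)² + (16−10)² = 4 + 169 + 36 = 209
|TC|² = (3−19)² + (6−22)² + (16−16)² = 256 + 256 + 0 = 512
|TD|² = (3−6)² + (6−18)² + (16−12)² = 9 + 144 + 16 = 169
Sorted ascending: A, D, B, … — the second-nearest is D.

D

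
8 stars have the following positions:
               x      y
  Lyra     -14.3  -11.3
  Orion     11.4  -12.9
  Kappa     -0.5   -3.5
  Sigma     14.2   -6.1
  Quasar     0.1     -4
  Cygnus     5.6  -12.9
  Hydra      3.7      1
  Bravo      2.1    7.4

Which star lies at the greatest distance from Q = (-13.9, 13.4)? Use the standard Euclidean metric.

Orion

Squared Euclidean distances:
d²(Q, Lyra) = 0.16 + 610.09 = 610.25
d²(Q, Orion) = 640.09 + 691.69 = 1331.78
d²(Q, Kappa) = 179.56 + 285.61 = 465.17
d²(Q, Sigma) = 789.61 + 380.25 = 1169.86
d²(Q, Quasar) = 196 + 302.76 = 498.76
d²(Q, Cygnus) = 380.25 + 691.69 = 1071.94
d²(Q, Hydra) = 309.76 + 153.76 = 463.52
d²(Q, Bravo) = 256 + 36 = 292
The largest is to Orion.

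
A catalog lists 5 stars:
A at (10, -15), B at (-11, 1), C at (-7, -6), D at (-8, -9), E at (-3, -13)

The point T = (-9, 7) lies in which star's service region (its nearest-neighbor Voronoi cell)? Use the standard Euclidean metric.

Squared Euclidean distances:
|TA|² = (-9−10)² + (7−(-15))² = 361 + 484 = 845
|TB|² = (-9−(-11))² + (7−1)² = 4 + 36 = 40
|TC|² = (-9−(-7))² + (7−(-6))² = 4 + 169 = 173
|TD|² = (-9−(-8))² + (7−(-9))² = 1 + 256 = 257
|TE|² = (-9−(-3))² + (7−(-13))² = 36 + 400 = 436
B is nearest.

B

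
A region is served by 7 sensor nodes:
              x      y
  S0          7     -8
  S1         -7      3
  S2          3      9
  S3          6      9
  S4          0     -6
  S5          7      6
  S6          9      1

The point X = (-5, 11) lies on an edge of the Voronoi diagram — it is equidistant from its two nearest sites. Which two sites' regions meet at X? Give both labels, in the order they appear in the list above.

Squared distances from X to each site:
|XS0|² = (-5−7)² + (11−(-8))² = 144 + 361 = 505
|XS1|² = (-5−(-7))² + (11−3)² = 4 + 64 = 68
|XS2|² = (-5−3)² + (11−9)² = 64 + 4 = 68
|XS3|² = (-5−6)² + (11−9)² = 121 + 4 = 125
|XS4|² = (-5−0)² + (11−(-6))² = 25 + 289 = 314
|XS5|² = (-5−7)² + (11−6)² = 144 + 25 = 169
|XS6|² = (-5−9)² + (11−1)² = 196 + 100 = 296
X is equidistant from S1 and S2 (both at squared distance 68), and every other site is strictly farther — so X lies on the S1–S2 Voronoi edge.

S1 and S2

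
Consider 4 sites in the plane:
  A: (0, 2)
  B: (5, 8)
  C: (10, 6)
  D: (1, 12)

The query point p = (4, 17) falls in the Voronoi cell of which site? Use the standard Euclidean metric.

D

Compare squared distances (the ordering matches that of the actual distances):
|pA|² = (4−0)² + (17−2)² = 16 + 225 = 241
|pB|² = (4−5)² + (17−8)² = 1 + 81 = 82
|pC|² = (4−10)² + (17−6)² = 36 + 121 = 157
|pD|² = (4−1)² + (17−12)² = 9 + 25 = 34
The smallest is to D, so p lies in the Voronoi region of D.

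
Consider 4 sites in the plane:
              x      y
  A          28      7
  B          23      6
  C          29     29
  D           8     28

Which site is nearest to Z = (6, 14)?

D

Compare squared distances (the ordering matches that of the actual distances):
|ZA|² = (6−28)² + (14−7)² = 484 + 49 = 533
|ZB|² = (6−23)² + (14−6)² = 289 + 64 = 353
|ZC|² = (6−29)² + (14−29)² = 529 + 225 = 754
|ZD|² = (6−8)² + (14−28)² = 4 + 196 = 200
D is nearest.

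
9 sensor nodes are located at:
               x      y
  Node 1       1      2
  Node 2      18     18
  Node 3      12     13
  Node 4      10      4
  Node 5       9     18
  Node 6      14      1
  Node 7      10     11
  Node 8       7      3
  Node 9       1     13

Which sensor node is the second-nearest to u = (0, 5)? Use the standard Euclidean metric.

Node 8

Since √ is increasing, it suffices to compare squared distances:
d²(u, Node 1) = (0−1)² + (5−2)² = 1 + 9 = 10
d²(u, Node 2) = (0−18)² + (5−18)² = 324 + 169 = 493
d²(u, Node 3) = (0−12)² + (5−13)² = 144 + 64 = 208
d²(u, Node 4) = (0−10)² + (5−4)² = 100 + 1 = 101
d²(u, Node 5) = (0−9)² + (5−18)² = 81 + 169 = 250
d²(u, Node 6) = (0−14)² + (5−1)² = 196 + 16 = 212
d²(u, Node 7) = (0−10)² + (5−11)² = 100 + 36 = 136
d²(u, Node 8) = (0−7)² + (5−3)² = 49 + 4 = 53
d²(u, Node 9) = (0−1)² + (5−13)² = 1 + 64 = 65
Sorted ascending: Node 1, Node 8, Node 9, … — the second-nearest is Node 8.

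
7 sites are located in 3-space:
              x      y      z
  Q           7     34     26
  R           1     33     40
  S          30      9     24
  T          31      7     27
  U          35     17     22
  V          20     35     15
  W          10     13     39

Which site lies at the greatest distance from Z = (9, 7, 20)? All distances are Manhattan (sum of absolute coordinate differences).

R

d(Z,Q) = |9−7| + |7−34| + |20−26| = 2 + 27 + 6 = 35
d(Z,R) = |9−1| + |7−33| + |20−40| = 8 + 26 + 20 = 54
d(Z,S) = |9−30| + |7−9| + |20−24| = 21 + 2 + 4 = 27
d(Z,T) = |9−31| + |7−7| + |20−27| = 22 + 0 + 7 = 29
d(Z,U) = |9−35| + |7−17| + |20−22| = 26 + 10 + 2 = 38
d(Z,V) = |9−20| + |7−35| + |20−15| = 11 + 28 + 5 = 44
d(Z,W) = |9−10| + |7−13| + |20−39| = 1 + 6 + 19 = 26
The largest is to R.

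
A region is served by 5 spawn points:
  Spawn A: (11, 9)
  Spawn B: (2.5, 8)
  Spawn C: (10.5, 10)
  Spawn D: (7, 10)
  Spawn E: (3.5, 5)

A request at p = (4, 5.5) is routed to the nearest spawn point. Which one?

Compare squared distances (the ordering matches that of the actual distances):
d²(p, Spawn A) = (4−11)² + (5.5−9)² = 49 + 12.25 = 61.25
d²(p, Spawn B) = (4−2.5)² + (5.5−8)² = 2.25 + 6.25 = 8.5
d²(p, Spawn C) = (4−10.5)² + (5.5−10)² = 42.25 + 20.25 = 62.5
d²(p, Spawn D) = (4−7)² + (5.5−10)² = 9 + 20.25 = 29.25
d²(p, Spawn E) = (4−3.5)² + (5.5−5)² = 0.25 + 0.25 = 0.5
The smallest is to Spawn E, so p lies in the Voronoi region of Spawn E.

Spawn E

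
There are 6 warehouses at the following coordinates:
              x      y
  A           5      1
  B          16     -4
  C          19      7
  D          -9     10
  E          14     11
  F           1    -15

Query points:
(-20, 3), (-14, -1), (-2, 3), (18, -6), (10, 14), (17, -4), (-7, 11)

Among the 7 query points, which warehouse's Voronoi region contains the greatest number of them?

(-20, 3) — d² to each: A:629, B:1345, C:1537, D:170, E:1220, F:765 → nearest is D
(-14, -1) — d² to each: A:365, B:909, C:1153, D:146, E:928, F:421 → nearest is D
(-2, 3) — d² to each: A:53, B:373, C:457, D:98, E:320, F:333 → nearest is A
(18, -6) — d² to each: A:218, B:8, C:170, D:985, E:305, F:370 → nearest is B
(10, 14) — d² to each: A:194, B:360, C:130, D:377, E:25, F:922 → nearest is E
(17, -4) — d² to each: A:169, B:1, C:125, D:872, E:234, F:377 → nearest is B
(-7, 11) — d² to each: A:244, B:754, C:692, D:5, E:441, F:740 → nearest is D
Tally — A:1, B:2, D:3, E:1. D captures the most (3).

D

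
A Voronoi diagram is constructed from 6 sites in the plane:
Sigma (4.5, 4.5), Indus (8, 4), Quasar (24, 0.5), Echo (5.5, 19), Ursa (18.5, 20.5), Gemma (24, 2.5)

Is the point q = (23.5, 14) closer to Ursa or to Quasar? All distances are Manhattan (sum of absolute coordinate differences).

Ursa

d(q, Ursa) = |23.5−18.5| + |14−20.5| = 5 + 6.5 = 11.5
d(q, Quasar) = |23.5−24| + |14−0.5| = 0.5 + 13.5 = 14
11.5 < 14, so Ursa is closer.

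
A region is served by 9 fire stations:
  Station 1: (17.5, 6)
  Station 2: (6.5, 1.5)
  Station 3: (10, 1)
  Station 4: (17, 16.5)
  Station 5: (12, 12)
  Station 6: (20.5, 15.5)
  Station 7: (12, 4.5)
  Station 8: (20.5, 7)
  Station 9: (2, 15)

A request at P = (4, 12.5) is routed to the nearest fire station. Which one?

Since √ is increasing, it suffices to compare squared distances:
d²(P, Station 1) = (4−17.5)² + (12.5−6)² = 182.25 + 42.25 = 224.5
d²(P, Station 2) = (4−6.5)² + (12.5−1.5)² = 6.25 + 121 = 127.25
d²(P, Station 3) = (4−10)² + (12.5−1)² = 36 + 132.25 = 168.25
d²(P, Station 4) = (4−17)² + (12.5−16.5)² = 169 + 16 = 185
d²(P, Station 5) = (4−12)² + (12.5−12)² = 64 + 0.25 = 64.25
d²(P, Station 6) = (4−20.5)² + (12.5−15.5)² = 272.25 + 9 = 281.25
d²(P, Station 7) = (4−12)² + (12.5−4.5)² = 64 + 64 = 128
d²(P, Station 8) = (4−20.5)² + (12.5−7)² = 272.25 + 30.25 = 302.5
d²(P, Station 9) = (4−2)² + (12.5−15)² = 4 + 6.25 = 10.25
Minimum is at Station 9.

Station 9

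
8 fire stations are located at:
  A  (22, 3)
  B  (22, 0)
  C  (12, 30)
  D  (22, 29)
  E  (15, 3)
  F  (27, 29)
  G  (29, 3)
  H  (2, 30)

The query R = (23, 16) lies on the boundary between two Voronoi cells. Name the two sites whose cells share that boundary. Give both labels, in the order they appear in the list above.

Squared distances from R to each site:
|RA|² = (23−22)² + (16−3)² = 1 + 169 = 170
|RB|² = (23−22)² + (16−0)² = 1 + 256 = 257
|RC|² = (23−12)² + (16−30)² = 121 + 196 = 317
|RD|² = (23−22)² + (16−29)² = 1 + 169 = 170
|RE|² = (23−15)² + (16−3)² = 64 + 169 = 233
|RF|² = (23−27)² + (16−29)² = 16 + 169 = 185
|RG|² = (23−29)² + (16−3)² = 36 + 169 = 205
|RH|² = (23−2)² + (16−30)² = 441 + 196 = 637
R is equidistant from A and D (both at squared distance 170), and every other site is strictly farther — so R lies on the A–D Voronoi edge.

A and D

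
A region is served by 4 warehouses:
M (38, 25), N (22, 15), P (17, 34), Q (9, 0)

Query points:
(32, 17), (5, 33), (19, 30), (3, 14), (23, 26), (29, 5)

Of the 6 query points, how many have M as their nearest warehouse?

(32, 17) — d² to each: M:100, N:104, P:514, Q:818 → nearest is M
(5, 33) — d² to each: M:1153, N:613, P:145, Q:1105 → nearest is P
(19, 30) — d² to each: M:386, N:234, P:20, Q:1000 → nearest is P
(3, 14) — d² to each: M:1346, N:362, P:596, Q:232 → nearest is Q
(23, 26) — d² to each: M:226, N:122, P:100, Q:872 → nearest is P
(29, 5) — d² to each: M:481, N:149, P:985, Q:425 → nearest is N
1 of the 6 points has M as nearest.

1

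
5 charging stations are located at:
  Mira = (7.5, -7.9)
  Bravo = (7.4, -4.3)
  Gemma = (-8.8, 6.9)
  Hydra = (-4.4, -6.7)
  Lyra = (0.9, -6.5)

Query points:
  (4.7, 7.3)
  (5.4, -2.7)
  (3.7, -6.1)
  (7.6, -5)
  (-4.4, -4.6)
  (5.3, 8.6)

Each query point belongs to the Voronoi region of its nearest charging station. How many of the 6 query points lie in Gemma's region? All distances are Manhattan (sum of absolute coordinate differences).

(4.7, 7.3) — d to each: Mira:18, Bravo:14.3, Gemma:13.9, Hydra:23.1, Lyra:17.6 → nearest is Gemma
(5.4, -2.7) — d to each: Mira:7.3, Bravo:3.6, Gemma:23.8, Hydra:13.8, Lyra:8.3 → nearest is Bravo
(3.7, -6.1) — d to each: Mira:5.6, Bravo:5.5, Gemma:25.5, Hydra:8.7, Lyra:3.2 → nearest is Lyra
(7.6, -5) — d to each: Mira:3, Bravo:0.9, Gemma:28.3, Hydra:13.7, Lyra:8.2 → nearest is Bravo
(-4.4, -4.6) — d to each: Mira:15.2, Bravo:12.1, Gemma:15.9, Hydra:2.1, Lyra:7.2 → nearest is Hydra
(5.3, 8.6) — d to each: Mira:18.7, Bravo:15, Gemma:15.8, Hydra:25, Lyra:19.5 → nearest is Bravo
1 of the 6 points has Gemma as nearest.

1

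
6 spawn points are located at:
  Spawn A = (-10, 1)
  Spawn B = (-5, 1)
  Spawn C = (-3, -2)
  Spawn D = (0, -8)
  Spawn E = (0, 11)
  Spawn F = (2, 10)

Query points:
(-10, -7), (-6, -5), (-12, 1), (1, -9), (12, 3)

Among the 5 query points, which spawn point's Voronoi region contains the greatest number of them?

Spawn A

(-10, -7) — d² to each: Spawn A:64, Spawn B:89, Spawn C:74, Spawn D:101, Spawn E:424, Spawn F:433 → nearest is Spawn A
(-6, -5) — d² to each: Spawn A:52, Spawn B:37, Spawn C:18, Spawn D:45, Spawn E:292, Spawn F:289 → nearest is Spawn C
(-12, 1) — d² to each: Spawn A:4, Spawn B:49, Spawn C:90, Spawn D:225, Spawn E:244, Spawn F:277 → nearest is Spawn A
(1, -9) — d² to each: Spawn A:221, Spawn B:136, Spawn C:65, Spawn D:2, Spawn E:401, Spawn F:362 → nearest is Spawn D
(12, 3) — d² to each: Spawn A:488, Spawn B:293, Spawn C:250, Spawn D:265, Spawn E:208, Spawn F:149 → nearest is Spawn F
Tally — Spawn A:2, Spawn C:1, Spawn D:1, Spawn F:1. Spawn A captures the most (2).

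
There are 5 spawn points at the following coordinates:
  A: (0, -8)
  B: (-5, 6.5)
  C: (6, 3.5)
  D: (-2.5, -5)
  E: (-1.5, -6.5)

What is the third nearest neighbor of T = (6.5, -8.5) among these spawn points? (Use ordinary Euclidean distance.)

D

Squared Euclidean distances:
|TA|² = (6.5−0)² + (-8.5−(-8))² = 42.25 + 0.25 = 42.5
|TB|² = (6.5−(-5))² + (-8.5−6.5)² = 132.25 + 225 = 357.25
|TC|² = (6.5−6)² + (-8.5−3.5)² = 0.25 + 144 = 144.25
|TD|² = (6.5−(-2.5))² + (-8.5−(-5))² = 81 + 12.25 = 93.25
|TE|² = (6.5−(-1.5))² + (-8.5−(-6.5))² = 64 + 4 = 68
Sorted ascending: A, E, D, C, … — the third-nearest is D.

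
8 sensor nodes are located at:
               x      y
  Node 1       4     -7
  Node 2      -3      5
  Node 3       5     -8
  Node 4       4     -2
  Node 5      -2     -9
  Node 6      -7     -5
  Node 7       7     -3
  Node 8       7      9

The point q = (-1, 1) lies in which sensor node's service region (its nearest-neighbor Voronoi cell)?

Node 2

Compare squared distances (the ordering matches that of the actual distances):
d²(q, Node 1) = (-1−4)² + (1−(-7))² = 25 + 64 = 89
d²(q, Node 2) = (-1−(-3))² + (1−5)² = 4 + 16 = 20
d²(q, Node 3) = (-1−5)² + (1−(-8))² = 36 + 81 = 117
d²(q, Node 4) = (-1−4)² + (1−(-2))² = 25 + 9 = 34
d²(q, Node 5) = (-1−(-2))² + (1−(-9))² = 1 + 100 = 101
d²(q, Node 6) = (-1−(-7))² + (1−(-5))² = 36 + 36 = 72
d²(q, Node 7) = (-1−7)² + (1−(-3))² = 64 + 16 = 80
d²(q, Node 8) = (-1−7)² + (1−9)² = 64 + 64 = 128
Minimum is at Node 2.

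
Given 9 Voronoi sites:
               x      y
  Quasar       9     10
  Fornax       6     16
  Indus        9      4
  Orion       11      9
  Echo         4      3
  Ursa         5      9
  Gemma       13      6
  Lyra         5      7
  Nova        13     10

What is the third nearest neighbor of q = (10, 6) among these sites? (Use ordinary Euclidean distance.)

Compare squared distances (the ordering matches that of the actual distances):
d²(q, Quasar) = (10−9)² + (6−10)² = 1 + 16 = 17
d²(q, Fornax) = (10−6)² + (6−16)² = 16 + 100 = 116
d²(q, Indus) = (10−9)² + (6−4)² = 1 + 4 = 5
d²(q, Orion) = (10−11)² + (6−9)² = 1 + 9 = 10
d²(q, Echo) = (10−4)² + (6−3)² = 36 + 9 = 45
d²(q, Ursa) = (10−5)² + (6−9)² = 25 + 9 = 34
d²(q, Gemma) = (10−13)² + (6−6)² = 9 + 0 = 9
d²(q, Lyra) = (10−5)² + (6−7)² = 25 + 1 = 26
d²(q, Nova) = (10−13)² + (6−10)² = 9 + 16 = 25
Sorted ascending: Indus, Gemma, Orion, Quasar, … — the third-nearest is Orion.

Orion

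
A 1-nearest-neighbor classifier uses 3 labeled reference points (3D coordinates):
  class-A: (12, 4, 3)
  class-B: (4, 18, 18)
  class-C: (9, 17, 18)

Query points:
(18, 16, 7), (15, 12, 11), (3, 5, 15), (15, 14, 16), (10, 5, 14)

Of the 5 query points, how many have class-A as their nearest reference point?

2

(18, 16, 7) — d² to each: class-A:196, class-B:321, class-C:203 → nearest is class-A
(15, 12, 11) — d² to each: class-A:137, class-B:206, class-C:110 → nearest is class-C
(3, 5, 15) — d² to each: class-A:226, class-B:179, class-C:189 → nearest is class-B
(15, 14, 16) — d² to each: class-A:278, class-B:141, class-C:49 → nearest is class-C
(10, 5, 14) — d² to each: class-A:126, class-B:221, class-C:161 → nearest is class-A
2 of the 5 points have class-A as nearest.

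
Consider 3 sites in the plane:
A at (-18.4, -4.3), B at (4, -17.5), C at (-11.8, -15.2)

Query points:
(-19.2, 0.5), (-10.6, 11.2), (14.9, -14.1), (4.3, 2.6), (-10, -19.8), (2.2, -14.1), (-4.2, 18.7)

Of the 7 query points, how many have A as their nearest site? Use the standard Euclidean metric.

(-19.2, 0.5) — d² to each: A:23.68, B:862.24, C:301.25 → nearest is A
(-10.6, 11.2) — d² to each: A:301.09, B:1036.85, C:698.4 → nearest is A
(14.9, -14.1) — d² to each: A:1204.93, B:130.37, C:714.1 → nearest is B
(4.3, 2.6) — d² to each: A:562.9, B:404.1, C:576.05 → nearest is B
(-10, -19.8) — d² to each: A:310.81, B:201.29, C:24.4 → nearest is C
(2.2, -14.1) — d² to each: A:520.4, B:14.8, C:197.21 → nearest is B
(-4.2, 18.7) — d² to each: A:730.64, B:1377.68, C:1206.97 → nearest is A
3 of the 7 points have A as nearest.

3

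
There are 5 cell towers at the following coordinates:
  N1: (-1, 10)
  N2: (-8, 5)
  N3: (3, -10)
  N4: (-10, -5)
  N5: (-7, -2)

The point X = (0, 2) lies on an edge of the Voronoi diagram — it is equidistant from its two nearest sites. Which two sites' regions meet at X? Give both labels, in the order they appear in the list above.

Squared distances from X to each site:
|XN1|² = (0−(-1))² + (2−10)² = 1 + 64 = 65
|XN2|² = (0−(-8))² + (2−5)² = 64 + 9 = 73
|XN3|² = (0−3)² + (2−(-10))² = 9 + 144 = 153
|XN4|² = (0−(-10))² + (2−(-5))² = 100 + 49 = 149
|XN5|² = (0−(-7))² + (2−(-2))² = 49 + 16 = 65
X is equidistant from N1 and N5 (both at squared distance 65), and every other site is strictly farther — so X lies on the N1–N5 Voronoi edge.

N1 and N5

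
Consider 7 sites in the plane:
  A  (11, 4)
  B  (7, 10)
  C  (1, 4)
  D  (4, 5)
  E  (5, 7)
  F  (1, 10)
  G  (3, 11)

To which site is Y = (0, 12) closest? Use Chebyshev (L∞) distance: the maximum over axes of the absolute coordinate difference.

d(Y,A) = max(11, 8) = 11
d(Y,B) = max(7, 2) = 7
d(Y,C) = max(1, 8) = 8
d(Y,D) = max(4, 7) = 7
d(Y,E) = max(5, 5) = 5
d(Y,F) = max(1, 2) = 2
d(Y,G) = max(3, 1) = 3
Minimum is at F.

F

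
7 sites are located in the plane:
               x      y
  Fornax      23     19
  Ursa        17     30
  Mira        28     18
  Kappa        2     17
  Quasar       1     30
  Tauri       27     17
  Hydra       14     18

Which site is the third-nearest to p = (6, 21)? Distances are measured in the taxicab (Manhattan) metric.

d(p, Fornax) = |6−23| + |21−19| = 17 + 2 = 19
d(p, Ursa) = |6−17| + |21−30| = 11 + 9 = 20
d(p, Mira) = |6−28| + |21−18| = 22 + 3 = 25
d(p, Kappa) = |6−2| + |21−17| = 4 + 4 = 8
d(p, Quasar) = |6−1| + |21−30| = 5 + 9 = 14
d(p, Tauri) = |6−27| + |21−17| = 21 + 4 = 25
d(p, Hydra) = |6−14| + |21−18| = 8 + 3 = 11
Sorted ascending: Kappa, Hydra, Quasar, Fornax, … — the third-nearest is Quasar.

Quasar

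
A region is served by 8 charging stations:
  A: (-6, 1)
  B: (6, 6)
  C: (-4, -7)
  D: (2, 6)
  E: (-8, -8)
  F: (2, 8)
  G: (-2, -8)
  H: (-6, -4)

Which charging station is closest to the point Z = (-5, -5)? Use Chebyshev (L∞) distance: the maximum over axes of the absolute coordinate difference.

d(Z,A) = max(1, 6) = 6
d(Z,B) = max(11, 11) = 11
d(Z,C) = max(1, 2) = 2
d(Z,D) = max(7, 11) = 11
d(Z,E) = max(3, 3) = 3
d(Z,F) = max(7, 13) = 13
d(Z,G) = max(3, 3) = 3
d(Z,H) = max(1, 1) = 1
Minimum is at H.

H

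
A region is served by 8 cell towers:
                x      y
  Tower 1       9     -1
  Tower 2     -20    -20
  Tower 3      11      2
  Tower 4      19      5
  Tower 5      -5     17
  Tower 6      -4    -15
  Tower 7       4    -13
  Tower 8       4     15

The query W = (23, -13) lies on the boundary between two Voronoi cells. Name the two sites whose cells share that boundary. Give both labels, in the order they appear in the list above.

Tower 1 and Tower 4

Squared distances from W to each site:
d²(W, Tower 1) = 196 + 144 = 340
d²(W, Tower 2) = 1849 + 49 = 1898
d²(W, Tower 3) = 144 + 225 = 369
d²(W, Tower 4) = 16 + 324 = 340
d²(W, Tower 5) = 784 + 900 = 1684
d²(W, Tower 6) = 729 + 4 = 733
d²(W, Tower 7) = 361 + 0 = 361
d²(W, Tower 8) = 361 + 784 = 1145
W is equidistant from Tower 1 and Tower 4 (both at squared distance 340), and every other site is strictly farther — so W lies on the Tower 1–Tower 4 Voronoi edge.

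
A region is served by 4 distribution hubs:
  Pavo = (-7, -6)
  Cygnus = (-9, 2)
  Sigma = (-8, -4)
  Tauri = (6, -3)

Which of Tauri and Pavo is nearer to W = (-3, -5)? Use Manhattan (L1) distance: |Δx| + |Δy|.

d(W, Tauri) = |-3−6| + |-5−(-3)| = 9 + 2 = 11
d(W, Pavo) = |-3−(-7)| + |-5−(-6)| = 4 + 1 = 5
11 > 5, so Pavo is closer.

Pavo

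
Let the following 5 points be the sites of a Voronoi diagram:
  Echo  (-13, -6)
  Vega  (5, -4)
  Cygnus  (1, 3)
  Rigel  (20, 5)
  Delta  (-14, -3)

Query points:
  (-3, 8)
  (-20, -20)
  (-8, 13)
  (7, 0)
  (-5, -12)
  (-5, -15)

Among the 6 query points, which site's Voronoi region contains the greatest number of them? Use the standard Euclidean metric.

(-3, 8) — d² to each: Echo:296, Vega:208, Cygnus:41, Rigel:538, Delta:242 → nearest is Cygnus
(-20, -20) — d² to each: Echo:245, Vega:881, Cygnus:970, Rigel:2225, Delta:325 → nearest is Echo
(-8, 13) — d² to each: Echo:386, Vega:458, Cygnus:181, Rigel:848, Delta:292 → nearest is Cygnus
(7, 0) — d² to each: Echo:436, Vega:20, Cygnus:45, Rigel:194, Delta:450 → nearest is Vega
(-5, -12) — d² to each: Echo:100, Vega:164, Cygnus:261, Rigel:914, Delta:162 → nearest is Echo
(-5, -15) — d² to each: Echo:145, Vega:221, Cygnus:360, Rigel:1025, Delta:225 → nearest is Echo
Tally — Echo:3, Vega:1, Cygnus:2. Echo captures the most (3).

Echo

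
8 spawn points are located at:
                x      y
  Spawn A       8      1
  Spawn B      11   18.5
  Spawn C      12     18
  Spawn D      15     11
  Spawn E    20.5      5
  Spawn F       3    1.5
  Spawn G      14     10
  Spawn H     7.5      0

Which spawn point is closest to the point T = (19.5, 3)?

Compare squared distances (the ordering matches that of the actual distances):
d²(T, Spawn A) = (19.5−8)² + (3−1)² = 132.25 + 4 = 136.25
d²(T, Spawn B) = (19.5−11)² + (3−18.5)² = 72.25 + 240.25 = 312.5
d²(T, Spawn C) = (19.5−12)² + (3−18)² = 56.25 + 225 = 281.25
d²(T, Spawn D) = (19.5−15)² + (3−11)² = 20.25 + 64 = 84.25
d²(T, Spawn E) = (19.5−20.5)² + (3−5)² = 1 + 4 = 5
d²(T, Spawn F) = (19.5−3)² + (3−1.5)² = 272.25 + 2.25 = 274.5
d²(T, Spawn G) = (19.5−14)² + (3−10)² = 30.25 + 49 = 79.25
d²(T, Spawn H) = (19.5−7.5)² + (3−0)² = 144 + 9 = 153
Spawn E is nearest.

Spawn E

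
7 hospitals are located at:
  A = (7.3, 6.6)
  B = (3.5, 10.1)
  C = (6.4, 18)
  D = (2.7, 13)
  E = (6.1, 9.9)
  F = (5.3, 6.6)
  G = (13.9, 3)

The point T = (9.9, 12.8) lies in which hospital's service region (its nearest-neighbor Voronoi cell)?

Since √ is increasing, it suffices to compare squared distances:
|TA|² = (9.9−7.3)² + (12.8−6.6)² = 6.76 + 38.44 = 45.2
|TB|² = (9.9−3.5)² + (12.8−10.1)² = 40.96 + 7.29 = 48.25
|TC|² = (9.9−6.4)² + (12.8−18)² = 12.25 + 27.04 = 39.29
|TD|² = (9.9−2.7)² + (12.8−13)² = 51.84 + 0.04 = 51.88
|TE|² = (9.9−6.1)² + (12.8−9.9)² = 14.44 + 8.41 = 22.85
|TF|² = (9.9−5.3)² + (12.8−6.6)² = 21.16 + 38.44 = 59.6
|TG|² = (9.9−13.9)² + (12.8−3)² = 16 + 96.04 = 112.04
E is nearest.

E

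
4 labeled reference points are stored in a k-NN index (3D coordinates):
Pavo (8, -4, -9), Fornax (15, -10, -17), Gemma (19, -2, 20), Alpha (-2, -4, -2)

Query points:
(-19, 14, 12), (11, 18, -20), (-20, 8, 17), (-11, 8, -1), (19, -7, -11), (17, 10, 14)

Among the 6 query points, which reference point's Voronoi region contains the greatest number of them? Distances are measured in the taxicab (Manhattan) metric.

(-19, 14, 12) — d to each: Pavo:66, Fornax:87, Gemma:62, Alpha:49 → nearest is Alpha
(11, 18, -20) — d to each: Pavo:36, Fornax:35, Gemma:68, Alpha:53 → nearest is Fornax
(-20, 8, 17) — d to each: Pavo:66, Fornax:87, Gemma:52, Alpha:49 → nearest is Alpha
(-11, 8, -1) — d to each: Pavo:39, Fornax:60, Gemma:61, Alpha:22 → nearest is Alpha
(19, -7, -11) — d to each: Pavo:16, Fornax:13, Gemma:36, Alpha:33 → nearest is Fornax
(17, 10, 14) — d to each: Pavo:46, Fornax:53, Gemma:20, Alpha:49 → nearest is Gemma
Tally — Fornax:2, Gemma:1, Alpha:3. Alpha captures the most (3).

Alpha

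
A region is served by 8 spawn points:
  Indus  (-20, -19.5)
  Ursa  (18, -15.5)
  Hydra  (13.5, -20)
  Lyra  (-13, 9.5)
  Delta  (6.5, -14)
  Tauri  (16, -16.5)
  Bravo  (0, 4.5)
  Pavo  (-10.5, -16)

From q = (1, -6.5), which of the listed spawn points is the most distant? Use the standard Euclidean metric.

Compare squared distances (the ordering matches that of the actual distances):
d²(q, Indus) = 441 + 169 = 610
d²(q, Ursa) = 289 + 81 = 370
d²(q, Hydra) = 156.25 + 182.25 = 338.5
d²(q, Lyra) = 196 + 256 = 452
d²(q, Delta) = 30.25 + 56.25 = 86.5
d²(q, Tauri) = 225 + 100 = 325
d²(q, Bravo) = 1 + 121 = 122
d²(q, Pavo) = 132.25 + 90.25 = 222.5
The largest is to Indus.

Indus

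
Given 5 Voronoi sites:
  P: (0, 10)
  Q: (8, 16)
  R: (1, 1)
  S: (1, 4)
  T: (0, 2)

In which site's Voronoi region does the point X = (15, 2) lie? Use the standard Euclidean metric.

R

Since √ is increasing, it suffices to compare squared distances:
|XP|² = (15−0)² + (2−10)² = 225 + 64 = 289
|XQ|² = (15−8)² + (2−16)² = 49 + 196 = 245
|XR|² = (15−1)² + (2−1)² = 196 + 1 = 197
|XS|² = (15−1)² + (2−4)² = 196 + 4 = 200
|XT|² = (15−0)² + (2−2)² = 225 + 0 = 225
Minimum is at R.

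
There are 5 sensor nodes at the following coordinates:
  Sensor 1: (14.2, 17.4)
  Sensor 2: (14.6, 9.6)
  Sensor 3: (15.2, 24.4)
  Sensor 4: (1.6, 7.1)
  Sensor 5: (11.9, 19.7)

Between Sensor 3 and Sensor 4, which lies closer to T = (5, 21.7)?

Sensor 3

Compare squared distances:
d²(T, Sensor 3) = (5−15.2)² + (21.7−24.4)² = 104.04 + 7.29 = 111.33
d²(T, Sensor 4) = (5−1.6)² + (21.7−7.1)² = 11.56 + 213.16 = 224.72
111.33 < 224.72, so Sensor 3 is closer.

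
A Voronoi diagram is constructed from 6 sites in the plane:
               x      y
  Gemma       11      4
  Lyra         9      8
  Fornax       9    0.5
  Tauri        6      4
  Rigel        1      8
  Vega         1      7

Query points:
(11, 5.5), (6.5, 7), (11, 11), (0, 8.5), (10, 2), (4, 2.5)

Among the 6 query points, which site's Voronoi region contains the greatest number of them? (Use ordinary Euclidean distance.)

Lyra

(11, 5.5) — d² to each: Gemma:2.25, Lyra:10.25, Fornax:29, Tauri:27.25, Rigel:106.25, Vega:102.25 → nearest is Gemma
(6.5, 7) — d² to each: Gemma:29.25, Lyra:7.25, Fornax:48.5, Tauri:9.25, Rigel:31.25, Vega:30.25 → nearest is Lyra
(11, 11) — d² to each: Gemma:49, Lyra:13, Fornax:114.25, Tauri:74, Rigel:109, Vega:116 → nearest is Lyra
(0, 8.5) — d² to each: Gemma:141.25, Lyra:81.25, Fornax:145, Tauri:56.25, Rigel:1.25, Vega:3.25 → nearest is Rigel
(10, 2) — d² to each: Gemma:5, Lyra:37, Fornax:3.25, Tauri:20, Rigel:117, Vega:106 → nearest is Fornax
(4, 2.5) — d² to each: Gemma:51.25, Lyra:55.25, Fornax:29, Tauri:6.25, Rigel:39.25, Vega:29.25 → nearest is Tauri
Tally — Gemma:1, Lyra:2, Fornax:1, Tauri:1, Rigel:1. Lyra captures the most (2).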